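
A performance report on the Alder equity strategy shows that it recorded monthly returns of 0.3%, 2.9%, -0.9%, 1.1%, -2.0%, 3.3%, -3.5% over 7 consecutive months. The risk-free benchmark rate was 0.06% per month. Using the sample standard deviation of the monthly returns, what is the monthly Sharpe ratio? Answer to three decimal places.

0.045

μ = (0.3 + 2.9 − 0.9 + 1.1 − 2 + 3.3 − 3.5) / 7 = 1.20 / 7 = 0.1714%
Σ(r − μ)² = 37.4543; sample σ = √(37.4543/6) = 2.4985%
Sharpe = (μ − rf) / σ = (0.1714 − 0.06) / 2.4985 = 0.1114 / 2.4985 = 0.0446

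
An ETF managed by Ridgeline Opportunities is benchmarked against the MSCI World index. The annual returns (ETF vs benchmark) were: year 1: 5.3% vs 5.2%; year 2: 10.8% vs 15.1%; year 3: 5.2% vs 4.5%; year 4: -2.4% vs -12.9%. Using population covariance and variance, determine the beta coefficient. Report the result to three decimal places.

0.465

r̄p = 4.7250%,  r̄m = 2.9750%
Cov = Σ(rp − r̄p)(rm − r̄m) / 4 = 47.1931
Var(rm) = Σ(rm − r̄m)² / 4 = 101.5769
β = Cov / Var = 47.1931 / 101.5769 = 0.4646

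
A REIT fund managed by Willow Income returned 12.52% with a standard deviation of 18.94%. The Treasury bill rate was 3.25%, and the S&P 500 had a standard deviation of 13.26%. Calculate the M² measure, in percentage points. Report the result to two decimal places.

9.74

Sharpe = (Rp − Rf) / σp = (12.52% − 3.25%) / 18.94% = 0.4894
M² = Rf + Sharpe × σm = 3.25% + 0.4894 × 13.26% = 9.7394%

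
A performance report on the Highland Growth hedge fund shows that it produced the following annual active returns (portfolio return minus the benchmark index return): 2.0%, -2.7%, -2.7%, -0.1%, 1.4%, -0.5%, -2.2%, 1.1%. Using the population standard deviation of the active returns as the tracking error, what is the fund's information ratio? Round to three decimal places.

-0.261

Mean return r̄ = -3.70 / 8 = -0.4625%
Σ(r − r̄)² = 25.1388; population σ = √(25.1388/8) = 1.7727%
IR = r̄ / tracking error = -0.4625 / 1.7727 = -0.2609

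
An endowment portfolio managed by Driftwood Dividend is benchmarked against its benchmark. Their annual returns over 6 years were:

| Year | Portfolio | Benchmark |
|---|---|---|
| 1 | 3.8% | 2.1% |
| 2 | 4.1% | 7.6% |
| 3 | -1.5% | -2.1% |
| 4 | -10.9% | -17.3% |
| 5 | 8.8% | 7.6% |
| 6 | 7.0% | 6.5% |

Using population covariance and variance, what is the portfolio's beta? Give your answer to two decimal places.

0.72

r̄p = 1.8833%,  r̄m = 0.7333%
Cov = Σ(rp − r̄p)(rm − r̄m) / 6 = 55.8256
Var(rm) = Σ(rm − r̄m)² / 6 = 77.1089
β = Cov / Var = 55.8256 / 77.1089 = 0.7240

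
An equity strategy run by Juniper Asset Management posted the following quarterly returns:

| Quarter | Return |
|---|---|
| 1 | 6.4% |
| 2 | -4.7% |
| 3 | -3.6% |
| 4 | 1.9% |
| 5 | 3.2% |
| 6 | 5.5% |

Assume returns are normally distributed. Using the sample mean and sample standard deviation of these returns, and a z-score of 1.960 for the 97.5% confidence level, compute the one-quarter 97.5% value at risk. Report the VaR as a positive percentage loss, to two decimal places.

Mean return r̄ = 8.70 / 6 = 1.4500%
Σ(r − r̄)² = 107.4950; sample σ = √(107.4950/5) = 4.6367%
VaR = −(r̄ − z·σ) = −(1.4500 − 1.960 × 4.6367) = −(-7.6379) = 7.6379%

7.64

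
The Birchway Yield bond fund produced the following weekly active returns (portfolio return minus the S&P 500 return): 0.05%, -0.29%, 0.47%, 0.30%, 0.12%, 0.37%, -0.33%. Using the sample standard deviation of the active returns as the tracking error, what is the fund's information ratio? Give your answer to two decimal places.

0.31

Mean return r̄ = 0.690 / 7 = 0.0986%
Sample σ = √[Σ(r − r̄)² / 6] = √[0.5897 / 6] = √0.0983 = 0.3135%
IR = r̄ / tracking error = 0.0986 / 0.3135 = 0.3145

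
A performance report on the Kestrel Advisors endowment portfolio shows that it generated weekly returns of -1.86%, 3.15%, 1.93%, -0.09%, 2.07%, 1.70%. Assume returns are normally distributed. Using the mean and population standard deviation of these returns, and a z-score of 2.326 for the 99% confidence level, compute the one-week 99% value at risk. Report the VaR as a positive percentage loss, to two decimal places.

r̄ = (-1.86 + 3.15 + 1.93 − 0.09 + 2.07 + 1.7) / 6 = 6.900 / 6 = 1.1500%
Σ(r − r̄)² = (-1.86 − 1.1500)² + (3.15 − 1.1500)² + … = 16.3550
σ = √[16.3550 / 6] = 1.6510%
VaR = −(r̄ − z·σ) = −(1.1500 − 2.326 × 1.6510) = −(-2.6902) = 2.6902%

2.69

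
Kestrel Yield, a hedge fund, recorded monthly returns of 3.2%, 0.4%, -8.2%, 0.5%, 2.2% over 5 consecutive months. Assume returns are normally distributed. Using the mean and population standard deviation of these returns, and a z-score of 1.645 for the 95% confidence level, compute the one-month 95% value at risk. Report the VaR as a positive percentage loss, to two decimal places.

Mean return μ = -1.90 / 5 = -0.3800%
Σ(r − μ)² = (3.2 − (-0.3800))² + (0.4 − (-0.3800))² + … = 82.0080
population σ = √(82.0080 / 5) = √16.4016 = 4.0499%
VaR = −(μ − z·σ) = −(-0.3800 − 1.645 × 4.0499) = −(-7.0421) = 7.0421%

7.04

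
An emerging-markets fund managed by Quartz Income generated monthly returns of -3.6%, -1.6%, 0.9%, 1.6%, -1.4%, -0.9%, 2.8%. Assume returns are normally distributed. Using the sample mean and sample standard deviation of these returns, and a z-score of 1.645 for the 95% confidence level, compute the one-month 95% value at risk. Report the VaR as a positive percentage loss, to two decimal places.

3.92

r̄ = (-3.6 − 1.6 + 0.9 + 1.6 − 1.4 − 0.9 + 2.8) / 7 = -2.20 / 7 = -0.3143%
Sample σ = √[Σ(r − r̄)² / 6] = √[28.8086 / 6] = √4.8014 = 2.1912%
VaR = −(r̄ − z·σ) = −(-0.3143 − 1.645 × 2.1912) = −(-3.9188) = 3.9188%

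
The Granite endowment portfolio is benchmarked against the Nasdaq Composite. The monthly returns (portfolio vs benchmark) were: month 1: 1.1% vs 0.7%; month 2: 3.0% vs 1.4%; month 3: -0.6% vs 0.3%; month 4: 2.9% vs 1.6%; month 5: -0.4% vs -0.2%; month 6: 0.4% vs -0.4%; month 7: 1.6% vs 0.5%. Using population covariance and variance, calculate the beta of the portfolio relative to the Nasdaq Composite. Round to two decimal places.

1.69

r̄p = 1.1429%,  r̄m = 0.5571%
Cov = Σ(rp − r̄p)(rm − r̄m) / 7 = 0.8133
Var(rm) = Σ(rm − r̄m)² / 7 = 0.4824
β = Cov / Var = 0.8133 / 0.4824 = 1.6859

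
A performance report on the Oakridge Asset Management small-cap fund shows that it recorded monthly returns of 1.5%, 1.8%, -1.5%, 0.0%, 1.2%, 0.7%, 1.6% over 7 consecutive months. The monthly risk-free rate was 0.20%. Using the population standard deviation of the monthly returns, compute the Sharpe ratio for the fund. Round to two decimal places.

Mean return r̄ = 5.30 / 7 = 0.7571%
Population std dev = √[8.2171 / 7] = 1.0835%
Sharpe = (r̄ − rf) / σ = (0.7571 − 0.2) / 1.0835 = 0.5571 / 1.0835 = 0.5142

0.51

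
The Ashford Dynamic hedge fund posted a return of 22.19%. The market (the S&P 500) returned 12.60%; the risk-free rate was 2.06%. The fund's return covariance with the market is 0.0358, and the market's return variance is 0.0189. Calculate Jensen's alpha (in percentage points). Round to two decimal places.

β = Cov / Var = 0.0358 / 0.0189 = 1.8942
E[R] = Rf + β(Rm − Rf) = 2.06% + 1.8942 × (12.60% − 2.06%) = 22.0249%
α = Rp − E[R] = 22.19% − 22.0249% = 0.1651

0.17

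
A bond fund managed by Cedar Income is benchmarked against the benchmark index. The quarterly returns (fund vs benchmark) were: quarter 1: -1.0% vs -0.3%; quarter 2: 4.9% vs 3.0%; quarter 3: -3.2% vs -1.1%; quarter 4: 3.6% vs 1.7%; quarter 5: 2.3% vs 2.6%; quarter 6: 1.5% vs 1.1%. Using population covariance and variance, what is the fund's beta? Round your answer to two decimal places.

1.76

r̄p = 1.3500%,  r̄m = 1.1667%
Cov = Σ(rp − r̄p)(rm − r̄m) / 6 = 3.8033
Var(rm) = Σ(rm − r̄m)² / 6 = 2.1656
β = Cov / Var = 3.8033 / 2.1656 = 1.7562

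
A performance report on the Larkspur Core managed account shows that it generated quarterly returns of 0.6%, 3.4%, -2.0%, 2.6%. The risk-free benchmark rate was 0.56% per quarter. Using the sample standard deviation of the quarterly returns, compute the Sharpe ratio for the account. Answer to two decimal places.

0.25

r̄ = (0.6 + 3.4 − 2 + 2.6) / 4 = 1.1500%
Σ(r − r̄)² = 17.3900; sample σ = √(17.3900/3) = 2.4076%
Sharpe = (r̄ − rf) / σ = (1.1500 − 0.56) / 2.4076 = 0.5900 / 2.4076 = 0.2451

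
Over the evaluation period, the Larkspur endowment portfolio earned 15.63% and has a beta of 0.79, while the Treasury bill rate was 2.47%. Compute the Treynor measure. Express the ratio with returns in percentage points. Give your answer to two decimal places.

16.66

Treynor = (Rp − Rf) / β = (15.63% − 2.47%) / 0.79 = 13.16 / 0.79 = 16.6582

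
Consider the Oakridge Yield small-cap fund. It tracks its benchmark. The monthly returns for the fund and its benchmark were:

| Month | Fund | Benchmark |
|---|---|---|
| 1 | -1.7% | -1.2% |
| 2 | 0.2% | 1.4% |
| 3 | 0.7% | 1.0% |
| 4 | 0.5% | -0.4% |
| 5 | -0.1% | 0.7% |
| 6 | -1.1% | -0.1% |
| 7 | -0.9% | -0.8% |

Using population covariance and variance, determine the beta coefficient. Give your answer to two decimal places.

0.67

r̄p = -0.3429%,  r̄m = 0.0857%
Cov = Σ(rp − r̄p)(rm − r̄m) / 7 = 0.5408
Var(rm) = Σ(rm − r̄m)² / 7 = 0.8069
β = Cov / Var = 0.5408 / 0.8069 = 0.6702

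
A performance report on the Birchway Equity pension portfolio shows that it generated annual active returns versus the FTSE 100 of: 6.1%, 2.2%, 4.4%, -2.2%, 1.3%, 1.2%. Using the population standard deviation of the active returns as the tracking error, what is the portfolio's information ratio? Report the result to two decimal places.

0.83

Mean return μ = 13.00 / 6 = 2.1667%
Σ(r − μ)² = (6.1 − 2.1667)² + (2.2 − 2.1667)² + (4.4 − 2.1667)² + … = 41.2133
population σ = √(41.2133 / 6) = √6.8689 = 2.6209%
IR = μ / tracking error = 2.1667 / 2.6209 = 0.8267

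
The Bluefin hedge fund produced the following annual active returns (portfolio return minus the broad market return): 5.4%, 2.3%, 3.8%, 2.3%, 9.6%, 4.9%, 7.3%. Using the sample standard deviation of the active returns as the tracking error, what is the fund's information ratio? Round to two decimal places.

r̄ = (5.4 + 2.3 + 3.8 + 2.3 + 9.6 + 4.9 + 7.3) / 7 = 35.60 / 7 = 5.0857%
Sample σ = √[Σ(r − r̄)² / 6] = √[42.5886 / 6] = √7.0981 = 2.6642%
IR = r̄ / tracking error = 5.0857 / 2.6642 = 1.9089

1.91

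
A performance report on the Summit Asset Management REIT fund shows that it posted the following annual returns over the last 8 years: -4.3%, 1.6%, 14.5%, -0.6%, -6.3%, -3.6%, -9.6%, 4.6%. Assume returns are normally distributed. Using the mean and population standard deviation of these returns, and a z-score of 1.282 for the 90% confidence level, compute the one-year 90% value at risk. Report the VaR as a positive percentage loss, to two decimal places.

μ = (-4.3 + 1.6 + 14.5 − 0.6 − 6.3 − 3.6 − 9.6 + 4.6) / 8 = -3.70 / 8 = -0.4625%
Population σ = √[Σ(r − μ)² / 8] = √[395.9188 / 8] = √49.4899 = 7.0349%
VaR = −(μ − z·σ) = −(-0.4625 − 1.282 × 7.0349) = −(-9.4812) = 9.4812%

9.48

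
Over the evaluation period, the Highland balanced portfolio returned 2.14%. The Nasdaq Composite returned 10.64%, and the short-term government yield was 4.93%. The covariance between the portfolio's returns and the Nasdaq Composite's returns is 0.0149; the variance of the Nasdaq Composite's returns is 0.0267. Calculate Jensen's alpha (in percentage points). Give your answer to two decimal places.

-5.98

β = Cov / Var = 0.0149 / 0.0267 = 0.5581
E[R] = Rf + β(Rm − Rf) = 4.93% + 0.5581 × (10.64% − 4.93%) = 8.1168%
α = Rp − E[R] = 2.14% − 8.1168% = -5.9768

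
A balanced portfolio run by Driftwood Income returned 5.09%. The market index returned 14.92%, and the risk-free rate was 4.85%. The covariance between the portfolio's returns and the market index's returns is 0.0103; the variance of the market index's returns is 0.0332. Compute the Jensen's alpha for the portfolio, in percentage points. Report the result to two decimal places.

-2.88

β = Cov / Var = 0.0103 / 0.0332 = 0.3102
E[R] = Rf + β(Rm − Rf) = 4.85% + 0.3102 × (14.92% − 4.85%) = 7.9737%
α = Rp − E[R] = 5.09% − 7.9737% = -2.8837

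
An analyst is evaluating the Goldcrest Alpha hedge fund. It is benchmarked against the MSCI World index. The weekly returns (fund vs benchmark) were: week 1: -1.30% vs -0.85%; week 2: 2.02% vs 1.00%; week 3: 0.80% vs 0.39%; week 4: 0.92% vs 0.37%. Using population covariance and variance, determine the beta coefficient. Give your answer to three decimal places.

r̄p = 0.6100%,  r̄m = 0.2275%
Cov = Σ(rp − r̄p)(rm − r̄m) / 4 = 0.8056
Var(rm) = Σ(rm − r̄m)² / 4 = 0.4511
β = Cov / Var = 0.8056 / 0.4511 = 1.7859

1.786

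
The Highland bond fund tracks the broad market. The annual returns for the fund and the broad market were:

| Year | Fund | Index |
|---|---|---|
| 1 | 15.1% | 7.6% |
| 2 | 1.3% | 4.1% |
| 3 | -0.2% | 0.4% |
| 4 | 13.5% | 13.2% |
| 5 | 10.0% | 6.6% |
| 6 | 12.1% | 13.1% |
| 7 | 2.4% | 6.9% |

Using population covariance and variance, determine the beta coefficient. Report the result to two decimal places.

1.08

r̄p = 7.7429%,  r̄m = 7.4143%
Cov = Σ(rp − r̄p)(rm − r̄m) / 7 = 19.6322
Var(rm) = Σ(rm − r̄m)² / 7 = 18.1355
β = Cov / Var = 19.6322 / 18.1355 = 1.0825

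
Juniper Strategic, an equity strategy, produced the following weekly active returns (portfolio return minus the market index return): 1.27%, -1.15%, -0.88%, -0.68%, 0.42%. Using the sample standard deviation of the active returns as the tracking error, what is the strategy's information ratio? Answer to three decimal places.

-0.201

r̄ = (1.27 − 1.15 − 0.88 − 0.68 + 0.42) / 5 = -1.020 / 5 = -0.2040%
Sample std dev = √[4.1405 / 4] = 1.0174%
IR = r̄ / tracking error = -0.2040 / 1.0174 = -0.2005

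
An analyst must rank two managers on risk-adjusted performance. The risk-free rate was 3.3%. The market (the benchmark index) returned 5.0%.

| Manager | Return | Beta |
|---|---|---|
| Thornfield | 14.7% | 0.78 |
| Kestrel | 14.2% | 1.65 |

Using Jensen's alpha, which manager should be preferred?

Thornfield: α = 14.7% − [3.3% + 0.78 × (5.0% − 3.3%)] = 10.074
Kestrel: α = 14.2% − [3.3% + 1.65 × (5.0% − 3.3%)] = 8.095
Highest: Thornfield (10.074).

Thornfield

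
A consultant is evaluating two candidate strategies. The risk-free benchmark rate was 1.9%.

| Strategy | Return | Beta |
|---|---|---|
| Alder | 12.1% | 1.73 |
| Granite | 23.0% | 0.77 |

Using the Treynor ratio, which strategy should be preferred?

Granite

Alder: Treynor = (12.1% − 1.9%) / 1.73 = 5.896
Granite: Treynor = (23.0% − 1.9%) / 0.77 = 27.403
Highest: Granite (27.403).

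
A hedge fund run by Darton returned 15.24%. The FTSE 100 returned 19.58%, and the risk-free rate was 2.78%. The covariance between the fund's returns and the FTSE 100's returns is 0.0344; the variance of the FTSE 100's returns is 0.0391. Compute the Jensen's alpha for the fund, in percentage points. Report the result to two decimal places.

β = Cov / Var = 0.0344 / 0.0391 = 0.8798
E[R] = Rf + β(Rm − Rf) = 2.78% + 0.8798 × (19.58% − 2.78%) = 17.5606%
α = Rp − E[R] = 15.24% − 17.5606% = -2.3206

-2.32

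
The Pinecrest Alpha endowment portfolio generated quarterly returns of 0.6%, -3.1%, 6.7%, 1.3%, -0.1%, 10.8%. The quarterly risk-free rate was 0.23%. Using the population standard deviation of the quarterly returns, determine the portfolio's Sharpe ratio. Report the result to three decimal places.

0.532

Mean return r̄ = 16.20 / 6 = 2.7000%
Σ(r − r̄)² = (0.6 − 2.7000)² + (-3.1 − 2.7000)² + (6.7 − 2.7000)² + … = 129.4600
population σ = √(129.4600 / 6) = √21.5767 = 4.6451%
Sharpe = (r̄ − rf) / σ = (2.7000 − 0.23) / 4.6451 = 2.4700 / 4.6451 = 0.5317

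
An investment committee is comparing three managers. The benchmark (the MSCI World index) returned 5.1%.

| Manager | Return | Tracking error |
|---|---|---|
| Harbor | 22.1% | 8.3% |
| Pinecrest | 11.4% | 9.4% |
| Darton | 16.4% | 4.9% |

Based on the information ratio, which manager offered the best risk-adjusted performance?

Darton

Harbor: IR = (22.1% − 5.1%) / 8.3% = 2.048
Pinecrest: IR = (11.4% − 5.1%) / 9.4% = 0.670
Darton: IR = (16.4% − 5.1%) / 4.9% = 2.306
Highest: Darton (2.306).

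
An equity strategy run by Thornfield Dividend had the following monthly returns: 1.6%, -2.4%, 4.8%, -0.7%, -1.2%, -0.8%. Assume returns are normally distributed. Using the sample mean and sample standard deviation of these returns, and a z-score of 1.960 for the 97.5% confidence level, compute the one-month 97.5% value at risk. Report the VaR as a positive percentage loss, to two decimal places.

r̄ = (1.6 − 2.4 + 4.8 − 0.7 − 1.2 − 0.8) / 6 = 0.2167%
Σ(r − r̄)² = (1.6 − 0.2167)² + (-2.4 − 0.2167)² + … = 33.6483
σ = √[33.6483 / 5] = 2.5942%
VaR = −(r̄ − z·σ) = −(0.2167 − 1.960 × 2.5942) = −(-4.8679) = 4.8679%

4.87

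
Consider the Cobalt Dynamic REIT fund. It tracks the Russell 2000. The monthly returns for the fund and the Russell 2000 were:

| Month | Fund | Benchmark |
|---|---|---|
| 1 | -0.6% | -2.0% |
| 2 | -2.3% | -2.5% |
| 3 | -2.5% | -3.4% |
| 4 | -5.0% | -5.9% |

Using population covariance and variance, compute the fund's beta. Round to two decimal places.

r̄p = -2.6000%,  r̄m = -3.4500%
Cov = Σ(rp − r̄p)(rm − r̄m) / 4 = 2.2675
Var(rm) = Σ(rm − r̄m)² / 4 = 2.2525
β = Cov / Var = 2.2675 / 2.2525 = 1.0067

1.01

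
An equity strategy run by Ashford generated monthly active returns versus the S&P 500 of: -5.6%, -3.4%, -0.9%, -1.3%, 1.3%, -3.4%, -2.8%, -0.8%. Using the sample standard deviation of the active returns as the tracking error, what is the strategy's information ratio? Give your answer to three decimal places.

-0.997

r̄ = (-5.6 − 3.4 − 0.9 − 1.3 + 1.3 − 3.4 − 2.8 − 0.8) / 8 = -16.90 / 8 = -2.1125%
Σ(r − r̄)² = (-5.6 − (-2.1125))² + (-3.4 − (-2.1125))² + (-0.9 − (-2.1125))² + … = 31.4488
sample σ = √(31.4488 / 7) = √4.4927 = 2.1196%
IR = r̄ / tracking error = -2.1125 / 2.1196 = -0.9967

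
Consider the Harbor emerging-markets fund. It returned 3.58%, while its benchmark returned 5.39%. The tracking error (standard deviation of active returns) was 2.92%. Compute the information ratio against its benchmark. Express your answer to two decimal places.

-0.62

IR = (Rp − Rb) / TE = (3.58% − 5.39%) / 2.92% = -1.81% / 2.92% = -0.6199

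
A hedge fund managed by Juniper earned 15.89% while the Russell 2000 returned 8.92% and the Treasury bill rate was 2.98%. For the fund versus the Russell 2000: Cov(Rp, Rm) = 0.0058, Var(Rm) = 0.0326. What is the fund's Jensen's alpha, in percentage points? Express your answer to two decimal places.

β = Cov / Var = 0.0058 / 0.0326 = 0.1779
E[R] = Rf + β(Rm − Rf) = 2.98% + 0.1779 × (8.92% − 2.98%) = 4.0367%
α = Rp − E[R] = 15.89% − 4.0367% = 11.8533

11.85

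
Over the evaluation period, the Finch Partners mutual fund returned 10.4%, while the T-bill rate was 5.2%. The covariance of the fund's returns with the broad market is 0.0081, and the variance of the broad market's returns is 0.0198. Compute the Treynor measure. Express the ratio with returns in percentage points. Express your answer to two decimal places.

12.71

β = Cov / Var = 0.0081 / 0.0198 = 0.4091
Treynor = (Rp − Rf) / β = (10.4% − 5.2%) / 0.4091 = 5.20 / 0.4091 = 12.7108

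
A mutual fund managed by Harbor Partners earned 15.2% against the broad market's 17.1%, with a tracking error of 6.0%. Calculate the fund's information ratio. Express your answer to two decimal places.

IR = (Rp − Rb) / TE = (15.2% − 17.1%) / 6.0% = -1.90% / 6.0% = -0.3167

-0.32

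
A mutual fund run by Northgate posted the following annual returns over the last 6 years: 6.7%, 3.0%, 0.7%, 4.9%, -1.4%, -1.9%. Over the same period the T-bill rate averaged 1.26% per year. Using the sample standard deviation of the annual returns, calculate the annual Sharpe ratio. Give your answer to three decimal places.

0.214

Mean return μ = 12.00 / 6 = 2.0000%
Σ(r − μ)² = (6.7 − 2.0000)² + (3 − 2.0000)² + (0.7 − 2.0000)² + … = 59.9600
sample σ = √(59.9600 / 5) = √11.9920 = 3.4629%
Sharpe = (μ − rf) / σ = (2.0000 − 1.26) / 3.4629 = 0.7400 / 3.4629 = 0.2137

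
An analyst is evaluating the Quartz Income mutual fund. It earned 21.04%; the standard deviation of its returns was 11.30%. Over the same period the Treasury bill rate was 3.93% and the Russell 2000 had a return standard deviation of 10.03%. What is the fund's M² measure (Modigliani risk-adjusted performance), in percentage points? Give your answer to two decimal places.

19.12

Sharpe = (Rp − Rf) / σp = (21.04% − 3.93%) / 11.30% = 1.5142
M² = Rf + Sharpe × σm = 3.93% + 1.5142 × 10.03% = 19.1174%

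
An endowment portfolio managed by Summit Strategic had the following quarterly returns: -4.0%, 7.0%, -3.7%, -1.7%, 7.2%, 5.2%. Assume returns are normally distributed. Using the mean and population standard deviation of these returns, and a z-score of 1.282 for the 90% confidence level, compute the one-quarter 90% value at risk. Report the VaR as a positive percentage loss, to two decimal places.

Mean return μ = 10.00 / 6 = 1.6667%
Population σ = √[Σ(r − μ)² / 6] = √[143.7933 / 6] = √23.9656 = 4.8955%
VaR = −(μ − z·σ) = −(1.6667 − 1.282 × 4.8955) = −(-4.6093) = 4.6093%

4.61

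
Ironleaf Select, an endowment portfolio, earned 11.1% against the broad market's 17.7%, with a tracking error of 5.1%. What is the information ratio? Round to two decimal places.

IR = (Rp − Rb) / TE = (11.1% − 17.7%) / 5.1% = -6.60% / 5.1% = -1.2941

-1.29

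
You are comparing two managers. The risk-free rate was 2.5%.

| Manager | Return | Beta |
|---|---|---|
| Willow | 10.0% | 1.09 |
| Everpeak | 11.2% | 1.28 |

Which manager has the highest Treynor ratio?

Willow: Treynor = (10.0% − 2.5%) / 1.09 = 6.881
Everpeak: Treynor = (11.2% − 2.5%) / 1.28 = 6.797
Highest: Willow (6.881).

Willow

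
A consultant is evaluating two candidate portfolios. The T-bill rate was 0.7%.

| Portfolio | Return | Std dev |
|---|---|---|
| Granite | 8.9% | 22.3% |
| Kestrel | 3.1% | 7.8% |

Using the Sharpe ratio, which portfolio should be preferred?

Granite: Sharpe ratio = (8.9% − 0.7%) / 22.3% = 0.368
Kestrel: Sharpe ratio = (3.1% − 0.7%) / 7.8% = 0.308
Highest: Granite (0.368).

Granite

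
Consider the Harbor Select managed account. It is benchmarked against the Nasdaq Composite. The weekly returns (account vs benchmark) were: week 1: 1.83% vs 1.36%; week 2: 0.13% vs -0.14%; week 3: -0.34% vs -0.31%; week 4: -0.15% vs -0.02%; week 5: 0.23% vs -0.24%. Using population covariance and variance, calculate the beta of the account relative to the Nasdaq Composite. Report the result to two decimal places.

1.19

r̄p = 0.3400%,  r̄m = 0.1300%
Cov = Σ(rp − r̄p)(rm − r̄m) / 5 = 0.4606
Var(rm) = Σ(rm − r̄m)² / 5 = 0.3878
β = Cov / Var = 0.4606 / 0.3878 = 1.1877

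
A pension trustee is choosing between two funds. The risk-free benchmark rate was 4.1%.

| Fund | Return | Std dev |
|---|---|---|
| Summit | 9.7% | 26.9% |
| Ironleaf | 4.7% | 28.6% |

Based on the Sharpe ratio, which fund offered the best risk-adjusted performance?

Summit: Sharpe ratio = (9.7% − 4.1%) / 26.9% = 0.208
Ironleaf: Sharpe ratio = (4.7% − 4.1%) / 28.6% = 0.021
Highest: Summit (0.208).

Summit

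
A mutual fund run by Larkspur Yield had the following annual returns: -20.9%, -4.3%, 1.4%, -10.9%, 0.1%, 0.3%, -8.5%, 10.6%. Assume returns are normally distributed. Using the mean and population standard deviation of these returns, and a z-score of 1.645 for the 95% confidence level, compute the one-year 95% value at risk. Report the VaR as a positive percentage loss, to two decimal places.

18.64

r̄ = (-20.9 − 4.3 + 1.4 − 10.9 + 0.1 + 0.3 − 8.5 + 10.6) / 8 = -4.0250%
Population σ = √[Σ(r − r̄)² / 8] = √[631.1750 / 8] = √78.8969 = 8.8824%
VaR = −(r̄ − z·σ) = −(-4.0250 − 1.645 × 8.8824) = −(-18.6365) = 18.6365%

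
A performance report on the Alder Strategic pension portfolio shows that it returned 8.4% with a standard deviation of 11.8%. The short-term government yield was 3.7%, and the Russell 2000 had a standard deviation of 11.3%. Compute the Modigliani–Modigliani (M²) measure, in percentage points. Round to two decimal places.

Sharpe = (Rp − Rf) / σp = (8.4% − 3.7%) / 11.8% = 0.3983
M² = Rf + Sharpe × σm = 3.7% + 0.3983 × 11.3% = 8.2008%

8.20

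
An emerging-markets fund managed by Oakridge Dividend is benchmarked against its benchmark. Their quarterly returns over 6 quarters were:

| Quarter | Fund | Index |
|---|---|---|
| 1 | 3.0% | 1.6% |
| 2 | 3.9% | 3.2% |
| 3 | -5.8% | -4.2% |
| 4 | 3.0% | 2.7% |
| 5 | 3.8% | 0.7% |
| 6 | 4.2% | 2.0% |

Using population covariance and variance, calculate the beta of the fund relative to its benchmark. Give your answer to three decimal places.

1.345

r̄p = 2.0167%,  r̄m = 1.0000%
Cov = Σ(rp − r̄p)(rm − r̄m) / 6 = 8.1167
Var(rm) = Σ(rm − r̄m)² / 6 = 6.0367
β = Cov / Var = 8.1167 / 6.0367 = 1.3446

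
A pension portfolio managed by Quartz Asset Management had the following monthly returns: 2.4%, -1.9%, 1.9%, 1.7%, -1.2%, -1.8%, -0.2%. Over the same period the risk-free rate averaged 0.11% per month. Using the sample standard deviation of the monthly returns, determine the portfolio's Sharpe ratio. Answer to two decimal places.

0.01

r̄ = (2.4 − 1.9 + 1.9 + 1.7 − 1.2 − 1.8 − 0.2) / 7 = 0.1286%
Σ(r − r̄)² = (2.4 − 0.1286)² + (-1.9 − 0.1286)² + … = 20.4743
σ = √[20.4743 / 6] = 1.8473%
Sharpe = (r̄ − rf) / σ = (0.1286 − 0.11) / 1.8473 = 0.0186 / 1.8473 = 0.0101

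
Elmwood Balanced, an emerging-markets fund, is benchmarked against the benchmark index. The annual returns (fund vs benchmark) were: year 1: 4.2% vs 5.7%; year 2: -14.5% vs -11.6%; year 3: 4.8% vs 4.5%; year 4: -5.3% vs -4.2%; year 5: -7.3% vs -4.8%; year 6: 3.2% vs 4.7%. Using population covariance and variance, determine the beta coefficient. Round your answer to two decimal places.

r̄p = -2.4833%,  r̄m = -0.9500%
Cov = Σ(rp − r̄p)(rm − r̄m) / 6 = 45.3208
Var(rm) = Σ(rm − r̄m)² / 6 = 40.7758
β = Cov / Var = 45.3208 / 40.7758 = 1.1115

1.11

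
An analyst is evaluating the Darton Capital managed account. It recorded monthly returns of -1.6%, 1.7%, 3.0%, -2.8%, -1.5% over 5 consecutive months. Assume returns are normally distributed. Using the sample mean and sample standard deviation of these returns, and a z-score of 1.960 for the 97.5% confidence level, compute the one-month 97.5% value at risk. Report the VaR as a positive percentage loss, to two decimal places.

r̄ = (-1.6 + 1.7 + 3 − 2.8 − 1.5) / 5 = -1.20 / 5 = -0.2400%
Σ(r − r̄)² = (-1.6 − (-0.2400))² + (1.7 − (-0.2400))² + (3 − (-0.2400))² + … = 24.2520
σ = √[24.2520 / 4] = 2.4623%
VaR = −(r̄ − z·σ) = −(-0.2400 − 1.960 × 2.4623) = −(-5.0661) = 5.0661%

5.07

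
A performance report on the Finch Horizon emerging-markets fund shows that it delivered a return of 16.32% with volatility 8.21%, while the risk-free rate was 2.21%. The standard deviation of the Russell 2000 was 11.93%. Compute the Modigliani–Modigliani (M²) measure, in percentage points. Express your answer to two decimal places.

Sharpe = (Rp − Rf) / σp = (16.32% − 2.21%) / 8.21% = 1.7186
M² = Rf + Sharpe × σm = 2.21% + 1.7186 × 11.93% = 22.7129%

22.71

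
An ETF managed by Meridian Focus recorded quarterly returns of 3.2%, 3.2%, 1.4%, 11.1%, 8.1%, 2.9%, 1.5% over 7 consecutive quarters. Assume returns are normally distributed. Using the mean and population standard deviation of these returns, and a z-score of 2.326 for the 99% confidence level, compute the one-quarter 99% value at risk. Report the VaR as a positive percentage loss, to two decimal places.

3.43

r̄ = (3.2 + 3.2 + 1.4 + 11.1 + 8.1 + 2.9 + 1.5) / 7 = 31.40 / 7 = 4.4857%
Σ(r − r̄)² = (3.2 − 4.4857)² + (3.2 − 4.4857)² + … = 81.0686
population σ = √(81.0686 / 7) = √11.5812 = 3.4031%
VaR = −(r̄ − z·σ) = −(4.4857 − 2.326 × 3.4031) = −(-3.4299) = 3.4299%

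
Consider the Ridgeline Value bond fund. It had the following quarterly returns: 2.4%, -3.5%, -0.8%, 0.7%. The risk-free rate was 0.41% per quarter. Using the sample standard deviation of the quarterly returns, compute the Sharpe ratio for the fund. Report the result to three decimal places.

r̄ = (2.4 − 3.5 − 0.8 + 0.7) / 4 = -1.20 / 4 = -0.3000%
Σ(r − r̄)² = (2.4 − (-0.3000))² + (-3.5 − (-0.3000))² + (-0.8 − (-0.3000))² + … = 18.7800
sample σ = √(18.7800 / 3) = √6.2600 = 2.5020%
Sharpe = (r̄ − rf) / σ = (-0.3000 − 0.41) / 2.5020 = -0.7100 / 2.5020 = -0.2838

-0.284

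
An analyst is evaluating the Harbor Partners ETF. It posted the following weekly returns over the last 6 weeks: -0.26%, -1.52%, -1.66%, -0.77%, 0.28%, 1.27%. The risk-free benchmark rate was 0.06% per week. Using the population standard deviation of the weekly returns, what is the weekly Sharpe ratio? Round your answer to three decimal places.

Mean return r̄ = -2.660 / 6 = -0.4433%
Σ(r − r̄)² = 6.2385; population σ = √(6.2385/6) = 1.0197%
Sharpe = (r̄ − rf) / σ = (-0.4433 − 0.06) / 1.0197 = -0.5033 / 1.0197 = -0.4936

-0.494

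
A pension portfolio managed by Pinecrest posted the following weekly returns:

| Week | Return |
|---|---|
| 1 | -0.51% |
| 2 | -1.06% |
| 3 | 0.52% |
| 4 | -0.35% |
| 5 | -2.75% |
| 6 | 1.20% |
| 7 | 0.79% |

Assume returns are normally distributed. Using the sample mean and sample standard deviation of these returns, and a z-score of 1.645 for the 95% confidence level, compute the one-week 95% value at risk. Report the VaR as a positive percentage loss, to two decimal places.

2.51

μ = (-0.51 − 1.06 + 0.52 − 0.35 − 2.75 + 1.2 + 0.79) / 7 = -0.3086%
Sample σ = √[Σ(r − μ)² / 6] = √[10.7367 / 6] = √1.7895 = 1.3377%
VaR = −(μ − z·σ) = −(-0.3086 − 1.645 × 1.3377) = −(-2.5091) = 2.5091%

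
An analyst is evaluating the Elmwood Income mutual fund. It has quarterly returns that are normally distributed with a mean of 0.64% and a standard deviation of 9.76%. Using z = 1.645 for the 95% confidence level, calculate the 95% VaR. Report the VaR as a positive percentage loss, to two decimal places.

VaR (as % loss) = −(μ − z·σ) = −(0.64% − 1.645 × 9.76%) = −(-15.4152%) = 15.4152%

15.42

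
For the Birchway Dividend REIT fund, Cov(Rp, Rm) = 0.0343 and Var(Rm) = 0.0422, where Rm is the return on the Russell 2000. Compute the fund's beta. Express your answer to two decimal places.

0.81

β = Cov(Rp, Rm) / Var(Rm) = 0.0343 / 0.0422 = 0.8128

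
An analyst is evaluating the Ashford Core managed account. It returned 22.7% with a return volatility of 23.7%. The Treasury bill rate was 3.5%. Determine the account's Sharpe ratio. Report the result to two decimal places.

Sharpe = (Rp − Rf) / σp = (22.7% − 3.5%) / 23.7% = 19.20% / 23.7% = 0.8101

0.81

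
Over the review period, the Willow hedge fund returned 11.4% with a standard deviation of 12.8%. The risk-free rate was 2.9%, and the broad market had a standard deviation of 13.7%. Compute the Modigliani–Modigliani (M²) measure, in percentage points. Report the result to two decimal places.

Sharpe = (Rp − Rf) / σp = (11.4% − 2.9%) / 12.8% = 0.6641
M² = Rf + Sharpe × σm = 2.9% + 0.6641 × 13.7% = 11.9982%

12.00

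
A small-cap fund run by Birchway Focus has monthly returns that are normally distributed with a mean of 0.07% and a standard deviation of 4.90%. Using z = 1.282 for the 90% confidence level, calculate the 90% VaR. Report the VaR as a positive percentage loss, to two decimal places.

VaR (as % loss) = −(μ − z·σ) = −(0.07% − 1.282 × 4.90%) = −(-6.2118%) = 6.2118%

6.21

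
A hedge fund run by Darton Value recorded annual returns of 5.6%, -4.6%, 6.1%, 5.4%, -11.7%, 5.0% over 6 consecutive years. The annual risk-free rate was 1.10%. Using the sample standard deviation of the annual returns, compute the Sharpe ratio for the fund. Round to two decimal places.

-0.02

r̄ = (5.6 − 4.6 + 6.1 + 5.4 − 11.7 + 5) / 6 = 0.9667%
Σ(r − r̄)² = (5.6 − 0.9667)² + (-4.6 − 0.9667)² + … = 275.1733
sample σ = √(275.1733 / 5) = √55.0347 = 7.4185%
Sharpe = (r̄ − rf) / σ = (0.9667 − 1.1) / 7.4185 = -0.1333 / 7.4185 = -0.0180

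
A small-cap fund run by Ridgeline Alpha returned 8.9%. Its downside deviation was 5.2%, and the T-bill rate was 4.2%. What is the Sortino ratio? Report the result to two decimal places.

Sortino = (Rp − Rf) / σd = (8.9% − 4.2%) / 5.2% = 4.70% / 5.2% = 0.9038

0.90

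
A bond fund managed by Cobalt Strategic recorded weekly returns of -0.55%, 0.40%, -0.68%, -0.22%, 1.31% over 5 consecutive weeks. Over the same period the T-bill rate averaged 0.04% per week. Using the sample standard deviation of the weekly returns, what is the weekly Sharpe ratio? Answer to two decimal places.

r̄ = (-0.55 + 0.4 − 0.68 − 0.22 + 1.31) / 5 = 0.0520%
Σ(r − r̄)² = (-0.55 − 0.0520)² + (0.4 − 0.0520)² + … = 2.6759
σ = √[2.6759 / 4] = 0.8179%
Sharpe = (r̄ − rf) / σ = (0.0520 − 0.04) / 0.8179 = 0.0120 / 0.8179 = 0.0147

0.01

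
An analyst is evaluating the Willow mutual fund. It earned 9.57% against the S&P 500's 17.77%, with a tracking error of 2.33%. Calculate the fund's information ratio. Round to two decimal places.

-3.52

IR = (Rp − Rb) / TE = (9.57% − 17.77%) / 2.33% = -8.20% / 2.33% = -3.5193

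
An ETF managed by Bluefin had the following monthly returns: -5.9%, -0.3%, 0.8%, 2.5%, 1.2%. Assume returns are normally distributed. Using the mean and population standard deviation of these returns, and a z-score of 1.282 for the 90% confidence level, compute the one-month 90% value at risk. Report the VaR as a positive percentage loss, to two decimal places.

r̄ = (-5.9 − 0.3 + 0.8 + 2.5 + 1.2) / 5 = -0.3400%
Σ(r − r̄)² = 42.6520; population σ = √(42.6520/5) = 2.9207%
VaR = −(r̄ − z·σ) = −(-0.3400 − 1.282 × 2.9207) = −(-4.0843) = 4.0843%

4.08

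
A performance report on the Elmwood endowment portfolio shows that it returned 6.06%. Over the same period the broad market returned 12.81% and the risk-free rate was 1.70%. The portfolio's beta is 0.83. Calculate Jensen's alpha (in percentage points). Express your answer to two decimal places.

-4.86

CAPM expected return = Rf + β(Rm − Rf) = 1.70% + 0.83 × (12.81% − 1.70%) = 1.7 + 0.83 × 11.11 = 10.9213%
Jensen's α = Rp − E[R] = 6.06% − 10.9213% = -4.8613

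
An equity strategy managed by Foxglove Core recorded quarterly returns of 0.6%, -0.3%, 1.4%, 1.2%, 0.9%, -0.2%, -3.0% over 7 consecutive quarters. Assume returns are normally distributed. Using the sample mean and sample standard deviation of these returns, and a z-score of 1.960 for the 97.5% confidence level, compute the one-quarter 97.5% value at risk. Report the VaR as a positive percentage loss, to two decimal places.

2.87

μ = (0.6 − 0.3 + 1.4 + 1.2 + 0.9 − 0.2 − 3) / 7 = 0.60 / 7 = 0.0857%
Σ(r − μ)² = 13.6486; sample σ = √(13.6486/6) = 1.5082%
VaR = −(μ − z·σ) = −(0.0857 − 1.960 × 1.5082) = −(-2.8704) = 2.8704%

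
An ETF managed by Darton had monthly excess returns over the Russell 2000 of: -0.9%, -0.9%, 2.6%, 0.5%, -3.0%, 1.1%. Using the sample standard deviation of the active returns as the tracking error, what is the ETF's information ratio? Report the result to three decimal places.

-0.052

Mean return μ = -0.60 / 6 = -0.1000%
Σ(r − μ)² = (-0.9 − (-0.1000))² + (-0.9 − (-0.1000))² + … = 18.7800
σ = √[18.7800 / 5] = 1.9380%
IR = μ / tracking error = -0.1000 / 1.9380 = -0.0516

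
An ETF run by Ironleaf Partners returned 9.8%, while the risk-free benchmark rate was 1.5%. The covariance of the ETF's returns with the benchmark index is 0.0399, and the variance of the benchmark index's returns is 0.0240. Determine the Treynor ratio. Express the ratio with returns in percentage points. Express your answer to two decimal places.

β = Cov / Var = 0.0399 / 0.0240 = 1.6625
Treynor = (Rp − Rf) / β = (9.8% − 1.5%) / 1.6625 = 8.30 / 1.6625 = 4.9925

4.99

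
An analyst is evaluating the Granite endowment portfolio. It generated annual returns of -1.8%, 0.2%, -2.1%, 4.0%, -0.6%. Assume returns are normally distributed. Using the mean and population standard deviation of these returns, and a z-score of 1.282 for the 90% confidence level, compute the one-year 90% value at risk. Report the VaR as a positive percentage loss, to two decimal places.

2.87

μ = (-1.8 + 0.2 − 2.1 + 4 − 0.6) / 5 = -0.30 / 5 = -0.0600%
Σ(r − μ)² = (-1.8 − (-0.0600))² + (0.2 − (-0.0600))² + … = 24.0320
population σ = √(24.0320 / 5) = √4.8064 = 2.1924%
VaR = −(μ − z·σ) = −(-0.0600 − 1.282 × 2.1924) = −(-2.8707) = 2.8707%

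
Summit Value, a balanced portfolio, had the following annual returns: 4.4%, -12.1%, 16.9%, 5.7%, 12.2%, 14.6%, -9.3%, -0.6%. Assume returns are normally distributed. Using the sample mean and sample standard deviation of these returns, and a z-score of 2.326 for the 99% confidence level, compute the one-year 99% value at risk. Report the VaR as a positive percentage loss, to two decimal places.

20.99

Mean return r̄ = 31.80 / 8 = 3.9750%
Sample std dev = √[806.3150 / 7] = 10.7326%
VaR = −(r̄ − z·σ) = −(3.9750 − 2.326 × 10.7326) = −(-20.9890) = 20.9890%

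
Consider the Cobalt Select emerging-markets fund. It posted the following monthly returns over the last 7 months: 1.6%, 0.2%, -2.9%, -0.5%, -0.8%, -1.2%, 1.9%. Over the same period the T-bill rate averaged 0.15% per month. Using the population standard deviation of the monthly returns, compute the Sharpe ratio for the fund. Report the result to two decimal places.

r̄ = (1.6 + 0.2 − 2.9 − 0.5 − 0.8 − 1.2 + 1.9) / 7 = -1.70 / 7 = -0.2429%
Population σ = √[Σ(r − r̄)² / 7] = √[16.5371 / 7] = √2.3624 = 1.5370%
Sharpe = (r̄ − rf) / σ = (-0.2429 − 0.15) / 1.5370 = -0.3929 / 1.5370 = -0.2556

-0.26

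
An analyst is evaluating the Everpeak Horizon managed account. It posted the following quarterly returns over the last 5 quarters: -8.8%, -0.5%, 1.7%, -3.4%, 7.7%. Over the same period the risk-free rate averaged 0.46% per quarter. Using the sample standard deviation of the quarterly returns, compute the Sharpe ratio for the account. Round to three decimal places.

Mean return r̄ = -3.30 / 5 = -0.6600%
Σ(r − r̄)² = (-8.8 − (-0.6600))² + (-0.5 − (-0.6600))² + (1.7 − (-0.6600))² + … = 149.2520
sample σ = √(149.2520 / 4) = √37.3130 = 6.1084%
Sharpe = (r̄ − rf) / σ = (-0.6600 − 0.46) / 6.1084 = -1.1200 / 6.1084 = -0.1834

-0.183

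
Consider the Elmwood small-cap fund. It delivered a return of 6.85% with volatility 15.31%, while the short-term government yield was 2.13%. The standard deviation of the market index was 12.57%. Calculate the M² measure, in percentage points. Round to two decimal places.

6.01

Sharpe = (Rp − Rf) / σp = (6.85% − 2.13%) / 15.31% = 0.3083
M² = Rf + Sharpe × σm = 2.13% + 0.3083 × 12.57% = 6.0053%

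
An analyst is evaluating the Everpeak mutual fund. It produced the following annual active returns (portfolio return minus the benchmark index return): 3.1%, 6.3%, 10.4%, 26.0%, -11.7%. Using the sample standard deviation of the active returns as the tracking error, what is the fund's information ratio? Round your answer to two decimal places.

0.50

r̄ = (3.1 + 6.3 + 10.4 + 26 − 11.7) / 5 = 34.10 / 5 = 6.8200%
Sample std dev = √[737.7880 / 4] = 13.5811%
IR = r̄ / tracking error = 6.8200 / 13.5811 = 0.5022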